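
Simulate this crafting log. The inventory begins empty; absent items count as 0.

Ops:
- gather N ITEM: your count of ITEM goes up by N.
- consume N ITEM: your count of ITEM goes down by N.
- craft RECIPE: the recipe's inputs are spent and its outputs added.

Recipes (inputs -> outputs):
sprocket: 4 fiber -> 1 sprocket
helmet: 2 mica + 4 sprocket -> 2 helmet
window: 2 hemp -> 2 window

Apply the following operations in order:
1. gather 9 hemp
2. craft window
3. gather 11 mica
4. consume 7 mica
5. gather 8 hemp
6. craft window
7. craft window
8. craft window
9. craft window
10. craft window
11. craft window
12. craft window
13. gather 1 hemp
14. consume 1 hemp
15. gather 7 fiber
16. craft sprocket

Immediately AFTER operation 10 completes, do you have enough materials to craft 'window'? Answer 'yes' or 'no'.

Answer: yes

Derivation:
After 1 (gather 9 hemp): hemp=9
After 2 (craft window): hemp=7 window=2
After 3 (gather 11 mica): hemp=7 mica=11 window=2
After 4 (consume 7 mica): hemp=7 mica=4 window=2
After 5 (gather 8 hemp): hemp=15 mica=4 window=2
After 6 (craft window): hemp=13 mica=4 window=4
After 7 (craft window): hemp=11 mica=4 window=6
After 8 (craft window): hemp=9 mica=4 window=8
After 9 (craft window): hemp=7 mica=4 window=10
After 10 (craft window): hemp=5 mica=4 window=12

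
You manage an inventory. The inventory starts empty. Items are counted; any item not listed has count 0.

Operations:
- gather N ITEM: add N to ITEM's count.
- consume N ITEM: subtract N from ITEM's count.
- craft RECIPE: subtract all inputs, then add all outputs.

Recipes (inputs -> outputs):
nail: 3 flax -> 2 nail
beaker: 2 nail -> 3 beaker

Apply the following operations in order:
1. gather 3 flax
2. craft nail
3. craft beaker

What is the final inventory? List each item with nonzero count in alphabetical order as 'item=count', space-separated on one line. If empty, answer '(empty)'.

Answer: beaker=3

Derivation:
After 1 (gather 3 flax): flax=3
After 2 (craft nail): nail=2
After 3 (craft beaker): beaker=3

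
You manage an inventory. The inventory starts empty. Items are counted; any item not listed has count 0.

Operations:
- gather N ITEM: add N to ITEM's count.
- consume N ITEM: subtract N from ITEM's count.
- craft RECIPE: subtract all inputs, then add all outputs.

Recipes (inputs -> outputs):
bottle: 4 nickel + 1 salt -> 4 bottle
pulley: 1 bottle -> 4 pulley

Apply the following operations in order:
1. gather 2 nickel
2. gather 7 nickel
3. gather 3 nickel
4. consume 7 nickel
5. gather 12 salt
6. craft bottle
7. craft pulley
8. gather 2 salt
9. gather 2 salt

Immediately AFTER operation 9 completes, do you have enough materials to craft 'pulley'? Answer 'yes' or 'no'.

After 1 (gather 2 nickel): nickel=2
After 2 (gather 7 nickel): nickel=9
After 3 (gather 3 nickel): nickel=12
After 4 (consume 7 nickel): nickel=5
After 5 (gather 12 salt): nickel=5 salt=12
After 6 (craft bottle): bottle=4 nickel=1 salt=11
After 7 (craft pulley): bottle=3 nickel=1 pulley=4 salt=11
After 8 (gather 2 salt): bottle=3 nickel=1 pulley=4 salt=13
After 9 (gather 2 salt): bottle=3 nickel=1 pulley=4 salt=15

Answer: yes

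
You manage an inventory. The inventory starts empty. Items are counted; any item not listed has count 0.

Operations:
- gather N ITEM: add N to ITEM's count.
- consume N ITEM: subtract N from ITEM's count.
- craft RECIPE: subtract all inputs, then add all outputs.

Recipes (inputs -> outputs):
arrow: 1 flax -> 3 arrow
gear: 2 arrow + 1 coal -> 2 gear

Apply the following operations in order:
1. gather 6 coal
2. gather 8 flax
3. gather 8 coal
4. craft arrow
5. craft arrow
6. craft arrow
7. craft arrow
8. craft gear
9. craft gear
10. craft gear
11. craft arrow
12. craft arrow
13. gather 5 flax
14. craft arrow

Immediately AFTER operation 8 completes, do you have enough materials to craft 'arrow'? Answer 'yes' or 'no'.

Answer: yes

Derivation:
After 1 (gather 6 coal): coal=6
After 2 (gather 8 flax): coal=6 flax=8
After 3 (gather 8 coal): coal=14 flax=8
After 4 (craft arrow): arrow=3 coal=14 flax=7
After 5 (craft arrow): arrow=6 coal=14 flax=6
After 6 (craft arrow): arrow=9 coal=14 flax=5
After 7 (craft arrow): arrow=12 coal=14 flax=4
After 8 (craft gear): arrow=10 coal=13 flax=4 gear=2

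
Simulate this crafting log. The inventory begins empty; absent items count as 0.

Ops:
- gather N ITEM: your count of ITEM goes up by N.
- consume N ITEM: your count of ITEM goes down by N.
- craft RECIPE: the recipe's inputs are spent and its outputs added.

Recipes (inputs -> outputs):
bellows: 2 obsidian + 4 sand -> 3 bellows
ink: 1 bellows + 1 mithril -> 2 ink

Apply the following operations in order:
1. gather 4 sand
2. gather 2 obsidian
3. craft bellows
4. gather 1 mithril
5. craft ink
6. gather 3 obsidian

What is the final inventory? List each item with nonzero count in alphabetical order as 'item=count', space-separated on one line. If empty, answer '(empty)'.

After 1 (gather 4 sand): sand=4
After 2 (gather 2 obsidian): obsidian=2 sand=4
After 3 (craft bellows): bellows=3
After 4 (gather 1 mithril): bellows=3 mithril=1
After 5 (craft ink): bellows=2 ink=2
After 6 (gather 3 obsidian): bellows=2 ink=2 obsidian=3

Answer: bellows=2 ink=2 obsidian=3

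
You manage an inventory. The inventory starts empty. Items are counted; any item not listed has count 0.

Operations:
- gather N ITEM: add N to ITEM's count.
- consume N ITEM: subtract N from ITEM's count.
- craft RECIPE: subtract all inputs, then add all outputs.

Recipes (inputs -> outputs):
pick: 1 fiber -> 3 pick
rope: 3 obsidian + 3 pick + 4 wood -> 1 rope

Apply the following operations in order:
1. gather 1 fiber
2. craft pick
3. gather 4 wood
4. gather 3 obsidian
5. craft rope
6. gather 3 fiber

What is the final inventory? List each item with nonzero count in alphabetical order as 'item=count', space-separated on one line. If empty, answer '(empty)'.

After 1 (gather 1 fiber): fiber=1
After 2 (craft pick): pick=3
After 3 (gather 4 wood): pick=3 wood=4
After 4 (gather 3 obsidian): obsidian=3 pick=3 wood=4
After 5 (craft rope): rope=1
After 6 (gather 3 fiber): fiber=3 rope=1

Answer: fiber=3 rope=1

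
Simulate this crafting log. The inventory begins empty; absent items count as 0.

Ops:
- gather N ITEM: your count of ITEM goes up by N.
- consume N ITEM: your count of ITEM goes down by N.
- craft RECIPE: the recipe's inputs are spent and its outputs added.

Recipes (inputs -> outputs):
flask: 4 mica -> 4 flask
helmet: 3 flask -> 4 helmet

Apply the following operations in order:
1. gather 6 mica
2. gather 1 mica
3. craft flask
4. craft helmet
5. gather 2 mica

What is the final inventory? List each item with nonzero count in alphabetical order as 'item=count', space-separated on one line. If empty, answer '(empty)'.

After 1 (gather 6 mica): mica=6
After 2 (gather 1 mica): mica=7
After 3 (craft flask): flask=4 mica=3
After 4 (craft helmet): flask=1 helmet=4 mica=3
After 5 (gather 2 mica): flask=1 helmet=4 mica=5

Answer: flask=1 helmet=4 mica=5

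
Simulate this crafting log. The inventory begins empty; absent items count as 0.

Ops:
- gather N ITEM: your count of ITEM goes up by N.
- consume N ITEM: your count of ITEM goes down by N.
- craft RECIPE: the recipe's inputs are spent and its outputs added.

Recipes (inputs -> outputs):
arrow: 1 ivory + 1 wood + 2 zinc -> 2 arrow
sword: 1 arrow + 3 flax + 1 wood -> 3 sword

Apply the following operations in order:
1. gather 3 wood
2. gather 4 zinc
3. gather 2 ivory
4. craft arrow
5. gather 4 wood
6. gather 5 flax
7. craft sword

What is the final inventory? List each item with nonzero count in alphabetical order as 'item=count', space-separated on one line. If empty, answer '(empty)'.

Answer: arrow=1 flax=2 ivory=1 sword=3 wood=5 zinc=2

Derivation:
After 1 (gather 3 wood): wood=3
After 2 (gather 4 zinc): wood=3 zinc=4
After 3 (gather 2 ivory): ivory=2 wood=3 zinc=4
After 4 (craft arrow): arrow=2 ivory=1 wood=2 zinc=2
After 5 (gather 4 wood): arrow=2 ivory=1 wood=6 zinc=2
After 6 (gather 5 flax): arrow=2 flax=5 ivory=1 wood=6 zinc=2
After 7 (craft sword): arrow=1 flax=2 ivory=1 sword=3 wood=5 zinc=2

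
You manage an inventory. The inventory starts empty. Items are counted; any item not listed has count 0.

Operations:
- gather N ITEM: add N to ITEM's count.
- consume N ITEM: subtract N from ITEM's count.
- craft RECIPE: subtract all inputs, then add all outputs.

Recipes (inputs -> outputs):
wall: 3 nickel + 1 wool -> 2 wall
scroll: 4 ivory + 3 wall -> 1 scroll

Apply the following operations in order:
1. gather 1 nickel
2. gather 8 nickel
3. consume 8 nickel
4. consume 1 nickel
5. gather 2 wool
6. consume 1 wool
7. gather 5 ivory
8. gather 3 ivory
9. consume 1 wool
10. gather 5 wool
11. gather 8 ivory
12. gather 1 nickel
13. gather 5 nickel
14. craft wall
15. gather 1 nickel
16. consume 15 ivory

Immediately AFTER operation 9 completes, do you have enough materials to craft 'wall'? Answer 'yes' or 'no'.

After 1 (gather 1 nickel): nickel=1
After 2 (gather 8 nickel): nickel=9
After 3 (consume 8 nickel): nickel=1
After 4 (consume 1 nickel): (empty)
After 5 (gather 2 wool): wool=2
After 6 (consume 1 wool): wool=1
After 7 (gather 5 ivory): ivory=5 wool=1
After 8 (gather 3 ivory): ivory=8 wool=1
After 9 (consume 1 wool): ivory=8

Answer: no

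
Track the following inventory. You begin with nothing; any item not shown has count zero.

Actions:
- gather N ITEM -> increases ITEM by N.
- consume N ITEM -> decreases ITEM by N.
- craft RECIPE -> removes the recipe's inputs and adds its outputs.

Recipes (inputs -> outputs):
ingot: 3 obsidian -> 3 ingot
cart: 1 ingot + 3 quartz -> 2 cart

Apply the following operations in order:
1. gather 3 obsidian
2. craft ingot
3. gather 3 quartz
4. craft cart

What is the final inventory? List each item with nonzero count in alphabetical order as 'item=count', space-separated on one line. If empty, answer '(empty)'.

After 1 (gather 3 obsidian): obsidian=3
After 2 (craft ingot): ingot=3
After 3 (gather 3 quartz): ingot=3 quartz=3
After 4 (craft cart): cart=2 ingot=2

Answer: cart=2 ingot=2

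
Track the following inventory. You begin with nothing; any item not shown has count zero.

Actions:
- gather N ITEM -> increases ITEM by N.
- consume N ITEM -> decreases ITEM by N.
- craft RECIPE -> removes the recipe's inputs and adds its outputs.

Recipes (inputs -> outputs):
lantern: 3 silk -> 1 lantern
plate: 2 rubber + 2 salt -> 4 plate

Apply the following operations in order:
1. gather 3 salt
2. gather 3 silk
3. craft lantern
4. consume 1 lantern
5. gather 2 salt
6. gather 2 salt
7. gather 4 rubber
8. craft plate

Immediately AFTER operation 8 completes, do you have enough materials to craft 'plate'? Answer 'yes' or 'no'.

Answer: yes

Derivation:
After 1 (gather 3 salt): salt=3
After 2 (gather 3 silk): salt=3 silk=3
After 3 (craft lantern): lantern=1 salt=3
After 4 (consume 1 lantern): salt=3
After 5 (gather 2 salt): salt=5
After 6 (gather 2 salt): salt=7
After 7 (gather 4 rubber): rubber=4 salt=7
After 8 (craft plate): plate=4 rubber=2 salt=5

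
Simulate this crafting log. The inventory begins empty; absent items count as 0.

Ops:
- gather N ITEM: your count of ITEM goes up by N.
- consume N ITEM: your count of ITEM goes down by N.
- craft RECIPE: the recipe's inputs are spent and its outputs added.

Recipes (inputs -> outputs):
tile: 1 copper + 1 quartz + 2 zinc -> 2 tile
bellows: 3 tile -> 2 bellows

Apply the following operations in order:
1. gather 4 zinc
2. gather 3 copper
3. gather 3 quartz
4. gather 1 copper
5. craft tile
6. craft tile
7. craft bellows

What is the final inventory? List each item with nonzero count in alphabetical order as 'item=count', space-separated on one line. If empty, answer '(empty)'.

Answer: bellows=2 copper=2 quartz=1 tile=1

Derivation:
After 1 (gather 4 zinc): zinc=4
After 2 (gather 3 copper): copper=3 zinc=4
After 3 (gather 3 quartz): copper=3 quartz=3 zinc=4
After 4 (gather 1 copper): copper=4 quartz=3 zinc=4
After 5 (craft tile): copper=3 quartz=2 tile=2 zinc=2
After 6 (craft tile): copper=2 quartz=1 tile=4
After 7 (craft bellows): bellows=2 copper=2 quartz=1 tile=1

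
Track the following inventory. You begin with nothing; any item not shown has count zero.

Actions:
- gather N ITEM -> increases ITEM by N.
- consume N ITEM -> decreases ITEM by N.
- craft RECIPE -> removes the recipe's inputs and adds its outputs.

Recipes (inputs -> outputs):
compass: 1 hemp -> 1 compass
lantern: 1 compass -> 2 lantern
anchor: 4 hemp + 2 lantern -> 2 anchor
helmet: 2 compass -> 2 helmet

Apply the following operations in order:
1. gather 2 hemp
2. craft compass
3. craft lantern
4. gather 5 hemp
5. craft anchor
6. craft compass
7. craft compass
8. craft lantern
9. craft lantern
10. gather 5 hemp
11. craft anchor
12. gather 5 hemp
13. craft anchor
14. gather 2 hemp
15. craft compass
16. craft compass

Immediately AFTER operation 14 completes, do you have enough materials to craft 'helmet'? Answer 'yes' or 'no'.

After 1 (gather 2 hemp): hemp=2
After 2 (craft compass): compass=1 hemp=1
After 3 (craft lantern): hemp=1 lantern=2
After 4 (gather 5 hemp): hemp=6 lantern=2
After 5 (craft anchor): anchor=2 hemp=2
After 6 (craft compass): anchor=2 compass=1 hemp=1
After 7 (craft compass): anchor=2 compass=2
After 8 (craft lantern): anchor=2 compass=1 lantern=2
After 9 (craft lantern): anchor=2 lantern=4
After 10 (gather 5 hemp): anchor=2 hemp=5 lantern=4
After 11 (craft anchor): anchor=4 hemp=1 lantern=2
After 12 (gather 5 hemp): anchor=4 hemp=6 lantern=2
After 13 (craft anchor): anchor=6 hemp=2
After 14 (gather 2 hemp): anchor=6 hemp=4

Answer: no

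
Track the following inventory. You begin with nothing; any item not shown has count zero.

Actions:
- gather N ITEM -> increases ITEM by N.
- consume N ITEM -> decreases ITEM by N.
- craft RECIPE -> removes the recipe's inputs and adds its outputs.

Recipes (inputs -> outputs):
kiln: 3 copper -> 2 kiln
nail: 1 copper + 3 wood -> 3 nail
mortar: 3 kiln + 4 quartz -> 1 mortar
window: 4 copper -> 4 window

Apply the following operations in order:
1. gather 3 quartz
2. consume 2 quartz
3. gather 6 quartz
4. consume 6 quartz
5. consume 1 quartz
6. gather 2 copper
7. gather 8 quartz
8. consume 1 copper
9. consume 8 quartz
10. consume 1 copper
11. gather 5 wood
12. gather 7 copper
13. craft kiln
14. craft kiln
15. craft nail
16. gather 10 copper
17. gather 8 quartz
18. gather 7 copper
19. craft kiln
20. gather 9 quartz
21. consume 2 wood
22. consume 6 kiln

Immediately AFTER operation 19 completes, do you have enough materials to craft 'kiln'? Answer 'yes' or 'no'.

After 1 (gather 3 quartz): quartz=3
After 2 (consume 2 quartz): quartz=1
After 3 (gather 6 quartz): quartz=7
After 4 (consume 6 quartz): quartz=1
After 5 (consume 1 quartz): (empty)
After 6 (gather 2 copper): copper=2
After 7 (gather 8 quartz): copper=2 quartz=8
After 8 (consume 1 copper): copper=1 quartz=8
After 9 (consume 8 quartz): copper=1
After 10 (consume 1 copper): (empty)
After 11 (gather 5 wood): wood=5
After 12 (gather 7 copper): copper=7 wood=5
After 13 (craft kiln): copper=4 kiln=2 wood=5
After 14 (craft kiln): copper=1 kiln=4 wood=5
After 15 (craft nail): kiln=4 nail=3 wood=2
After 16 (gather 10 copper): copper=10 kiln=4 nail=3 wood=2
After 17 (gather 8 quartz): copper=10 kiln=4 nail=3 quartz=8 wood=2
After 18 (gather 7 copper): copper=17 kiln=4 nail=3 quartz=8 wood=2
After 19 (craft kiln): copper=14 kiln=6 nail=3 quartz=8 wood=2

Answer: yes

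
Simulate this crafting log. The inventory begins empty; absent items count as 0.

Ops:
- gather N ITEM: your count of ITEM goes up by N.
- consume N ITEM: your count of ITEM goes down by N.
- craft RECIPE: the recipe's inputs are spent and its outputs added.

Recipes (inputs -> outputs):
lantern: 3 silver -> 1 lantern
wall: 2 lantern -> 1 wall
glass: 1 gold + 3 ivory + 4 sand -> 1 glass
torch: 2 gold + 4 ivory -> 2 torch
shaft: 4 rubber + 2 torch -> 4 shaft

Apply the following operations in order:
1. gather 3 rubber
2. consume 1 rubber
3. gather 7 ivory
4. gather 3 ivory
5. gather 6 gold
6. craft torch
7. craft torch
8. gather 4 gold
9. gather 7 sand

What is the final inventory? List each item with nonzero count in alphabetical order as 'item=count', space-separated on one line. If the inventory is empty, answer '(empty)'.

Answer: gold=6 ivory=2 rubber=2 sand=7 torch=4

Derivation:
After 1 (gather 3 rubber): rubber=3
After 2 (consume 1 rubber): rubber=2
After 3 (gather 7 ivory): ivory=7 rubber=2
After 4 (gather 3 ivory): ivory=10 rubber=2
After 5 (gather 6 gold): gold=6 ivory=10 rubber=2
After 6 (craft torch): gold=4 ivory=6 rubber=2 torch=2
After 7 (craft torch): gold=2 ivory=2 rubber=2 torch=4
After 8 (gather 4 gold): gold=6 ivory=2 rubber=2 torch=4
After 9 (gather 7 sand): gold=6 ivory=2 rubber=2 sand=7 torch=4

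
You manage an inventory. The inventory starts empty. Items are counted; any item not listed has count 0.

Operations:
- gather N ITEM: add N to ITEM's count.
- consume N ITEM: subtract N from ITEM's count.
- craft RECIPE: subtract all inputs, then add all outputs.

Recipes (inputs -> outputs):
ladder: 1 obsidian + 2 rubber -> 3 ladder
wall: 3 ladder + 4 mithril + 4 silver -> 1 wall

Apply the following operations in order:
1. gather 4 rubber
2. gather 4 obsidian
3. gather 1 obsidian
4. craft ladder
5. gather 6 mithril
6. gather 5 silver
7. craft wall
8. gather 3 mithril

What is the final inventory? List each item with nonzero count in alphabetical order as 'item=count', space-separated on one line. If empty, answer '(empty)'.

Answer: mithril=5 obsidian=4 rubber=2 silver=1 wall=1

Derivation:
After 1 (gather 4 rubber): rubber=4
After 2 (gather 4 obsidian): obsidian=4 rubber=4
After 3 (gather 1 obsidian): obsidian=5 rubber=4
After 4 (craft ladder): ladder=3 obsidian=4 rubber=2
After 5 (gather 6 mithril): ladder=3 mithril=6 obsidian=4 rubber=2
After 6 (gather 5 silver): ladder=3 mithril=6 obsidian=4 rubber=2 silver=5
After 7 (craft wall): mithril=2 obsidian=4 rubber=2 silver=1 wall=1
After 8 (gather 3 mithril): mithril=5 obsidian=4 rubber=2 silver=1 wall=1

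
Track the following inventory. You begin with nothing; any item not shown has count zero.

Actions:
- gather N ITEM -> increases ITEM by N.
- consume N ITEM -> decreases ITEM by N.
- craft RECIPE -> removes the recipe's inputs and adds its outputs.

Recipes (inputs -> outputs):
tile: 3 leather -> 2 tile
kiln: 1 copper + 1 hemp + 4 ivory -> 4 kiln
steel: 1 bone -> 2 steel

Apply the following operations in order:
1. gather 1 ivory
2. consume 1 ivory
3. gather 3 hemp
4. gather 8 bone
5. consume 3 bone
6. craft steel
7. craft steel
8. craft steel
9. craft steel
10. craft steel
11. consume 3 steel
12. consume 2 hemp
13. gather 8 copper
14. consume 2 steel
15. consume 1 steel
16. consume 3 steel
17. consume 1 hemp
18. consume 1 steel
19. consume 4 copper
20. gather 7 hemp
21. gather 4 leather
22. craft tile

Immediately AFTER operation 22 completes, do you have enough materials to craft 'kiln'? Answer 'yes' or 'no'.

Answer: no

Derivation:
After 1 (gather 1 ivory): ivory=1
After 2 (consume 1 ivory): (empty)
After 3 (gather 3 hemp): hemp=3
After 4 (gather 8 bone): bone=8 hemp=3
After 5 (consume 3 bone): bone=5 hemp=3
After 6 (craft steel): bone=4 hemp=3 steel=2
After 7 (craft steel): bone=3 hemp=3 steel=4
After 8 (craft steel): bone=2 hemp=3 steel=6
After 9 (craft steel): bone=1 hemp=3 steel=8
After 10 (craft steel): hemp=3 steel=10
After 11 (consume 3 steel): hemp=3 steel=7
After 12 (consume 2 hemp): hemp=1 steel=7
After 13 (gather 8 copper): copper=8 hemp=1 steel=7
After 14 (consume 2 steel): copper=8 hemp=1 steel=5
After 15 (consume 1 steel): copper=8 hemp=1 steel=4
After 16 (consume 3 steel): copper=8 hemp=1 steel=1
After 17 (consume 1 hemp): copper=8 steel=1
After 18 (consume 1 steel): copper=8
After 19 (consume 4 copper): copper=4
After 20 (gather 7 hemp): copper=4 hemp=7
After 21 (gather 4 leather): copper=4 hemp=7 leather=4
After 22 (craft tile): copper=4 hemp=7 leather=1 tile=2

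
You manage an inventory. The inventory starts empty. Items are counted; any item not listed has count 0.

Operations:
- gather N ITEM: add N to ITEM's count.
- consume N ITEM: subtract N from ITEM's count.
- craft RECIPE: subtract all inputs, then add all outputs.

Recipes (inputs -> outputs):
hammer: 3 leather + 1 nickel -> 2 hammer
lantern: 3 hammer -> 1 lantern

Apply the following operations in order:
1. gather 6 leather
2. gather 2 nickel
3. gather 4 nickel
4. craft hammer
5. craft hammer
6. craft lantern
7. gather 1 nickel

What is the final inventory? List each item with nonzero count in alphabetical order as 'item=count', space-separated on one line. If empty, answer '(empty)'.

After 1 (gather 6 leather): leather=6
After 2 (gather 2 nickel): leather=6 nickel=2
After 3 (gather 4 nickel): leather=6 nickel=6
After 4 (craft hammer): hammer=2 leather=3 nickel=5
After 5 (craft hammer): hammer=4 nickel=4
After 6 (craft lantern): hammer=1 lantern=1 nickel=4
After 7 (gather 1 nickel): hammer=1 lantern=1 nickel=5

Answer: hammer=1 lantern=1 nickel=5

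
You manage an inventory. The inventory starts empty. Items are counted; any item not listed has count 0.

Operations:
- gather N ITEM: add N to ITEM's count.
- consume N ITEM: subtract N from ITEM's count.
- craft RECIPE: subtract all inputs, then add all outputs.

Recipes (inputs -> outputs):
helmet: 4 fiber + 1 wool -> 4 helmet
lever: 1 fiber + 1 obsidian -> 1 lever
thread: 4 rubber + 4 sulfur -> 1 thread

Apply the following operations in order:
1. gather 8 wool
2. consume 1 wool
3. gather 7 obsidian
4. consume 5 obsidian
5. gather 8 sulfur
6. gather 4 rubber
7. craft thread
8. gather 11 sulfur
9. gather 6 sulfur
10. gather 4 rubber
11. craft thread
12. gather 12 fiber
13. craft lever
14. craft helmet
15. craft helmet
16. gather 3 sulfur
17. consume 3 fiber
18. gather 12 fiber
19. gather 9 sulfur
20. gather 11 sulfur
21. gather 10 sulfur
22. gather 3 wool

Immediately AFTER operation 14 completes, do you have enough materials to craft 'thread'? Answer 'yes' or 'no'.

Answer: no

Derivation:
After 1 (gather 8 wool): wool=8
After 2 (consume 1 wool): wool=7
After 3 (gather 7 obsidian): obsidian=7 wool=7
After 4 (consume 5 obsidian): obsidian=2 wool=7
After 5 (gather 8 sulfur): obsidian=2 sulfur=8 wool=7
After 6 (gather 4 rubber): obsidian=2 rubber=4 sulfur=8 wool=7
After 7 (craft thread): obsidian=2 sulfur=4 thread=1 wool=7
After 8 (gather 11 sulfur): obsidian=2 sulfur=15 thread=1 wool=7
After 9 (gather 6 sulfur): obsidian=2 sulfur=21 thread=1 wool=7
After 10 (gather 4 rubber): obsidian=2 rubber=4 sulfur=21 thread=1 wool=7
After 11 (craft thread): obsidian=2 sulfur=17 thread=2 wool=7
After 12 (gather 12 fiber): fiber=12 obsidian=2 sulfur=17 thread=2 wool=7
After 13 (craft lever): fiber=11 lever=1 obsidian=1 sulfur=17 thread=2 wool=7
After 14 (craft helmet): fiber=7 helmet=4 lever=1 obsidian=1 sulfur=17 thread=2 wool=6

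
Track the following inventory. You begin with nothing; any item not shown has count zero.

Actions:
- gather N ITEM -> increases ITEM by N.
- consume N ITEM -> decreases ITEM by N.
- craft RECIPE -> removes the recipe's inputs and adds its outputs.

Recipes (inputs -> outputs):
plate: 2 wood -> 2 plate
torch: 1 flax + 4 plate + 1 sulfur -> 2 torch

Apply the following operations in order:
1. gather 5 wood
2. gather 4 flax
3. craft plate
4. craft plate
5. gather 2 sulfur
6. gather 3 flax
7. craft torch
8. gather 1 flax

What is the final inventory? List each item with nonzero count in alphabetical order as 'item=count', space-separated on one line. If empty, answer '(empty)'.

Answer: flax=7 sulfur=1 torch=2 wood=1

Derivation:
After 1 (gather 5 wood): wood=5
After 2 (gather 4 flax): flax=4 wood=5
After 3 (craft plate): flax=4 plate=2 wood=3
After 4 (craft plate): flax=4 plate=4 wood=1
After 5 (gather 2 sulfur): flax=4 plate=4 sulfur=2 wood=1
After 6 (gather 3 flax): flax=7 plate=4 sulfur=2 wood=1
After 7 (craft torch): flax=6 sulfur=1 torch=2 wood=1
After 8 (gather 1 flax): flax=7 sulfur=1 torch=2 wood=1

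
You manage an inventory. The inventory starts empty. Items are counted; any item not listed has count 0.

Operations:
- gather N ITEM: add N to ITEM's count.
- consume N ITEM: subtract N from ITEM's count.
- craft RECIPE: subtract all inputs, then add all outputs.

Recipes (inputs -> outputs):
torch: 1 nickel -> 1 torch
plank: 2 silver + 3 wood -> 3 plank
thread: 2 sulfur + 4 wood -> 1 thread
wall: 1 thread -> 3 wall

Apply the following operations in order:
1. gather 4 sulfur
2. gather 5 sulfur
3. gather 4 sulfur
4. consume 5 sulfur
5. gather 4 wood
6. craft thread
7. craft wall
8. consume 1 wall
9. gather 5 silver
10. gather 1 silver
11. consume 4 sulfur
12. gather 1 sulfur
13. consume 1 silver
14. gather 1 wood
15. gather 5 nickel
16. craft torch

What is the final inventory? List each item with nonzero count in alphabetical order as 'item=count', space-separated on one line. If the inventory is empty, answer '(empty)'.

Answer: nickel=4 silver=5 sulfur=3 torch=1 wall=2 wood=1

Derivation:
After 1 (gather 4 sulfur): sulfur=4
After 2 (gather 5 sulfur): sulfur=9
After 3 (gather 4 sulfur): sulfur=13
After 4 (consume 5 sulfur): sulfur=8
After 5 (gather 4 wood): sulfur=8 wood=4
After 6 (craft thread): sulfur=6 thread=1
After 7 (craft wall): sulfur=6 wall=3
After 8 (consume 1 wall): sulfur=6 wall=2
After 9 (gather 5 silver): silver=5 sulfur=6 wall=2
After 10 (gather 1 silver): silver=6 sulfur=6 wall=2
After 11 (consume 4 sulfur): silver=6 sulfur=2 wall=2
After 12 (gather 1 sulfur): silver=6 sulfur=3 wall=2
After 13 (consume 1 silver): silver=5 sulfur=3 wall=2
After 14 (gather 1 wood): silver=5 sulfur=3 wall=2 wood=1
After 15 (gather 5 nickel): nickel=5 silver=5 sulfur=3 wall=2 wood=1
After 16 (craft torch): nickel=4 silver=5 sulfur=3 torch=1 wall=2 wood=1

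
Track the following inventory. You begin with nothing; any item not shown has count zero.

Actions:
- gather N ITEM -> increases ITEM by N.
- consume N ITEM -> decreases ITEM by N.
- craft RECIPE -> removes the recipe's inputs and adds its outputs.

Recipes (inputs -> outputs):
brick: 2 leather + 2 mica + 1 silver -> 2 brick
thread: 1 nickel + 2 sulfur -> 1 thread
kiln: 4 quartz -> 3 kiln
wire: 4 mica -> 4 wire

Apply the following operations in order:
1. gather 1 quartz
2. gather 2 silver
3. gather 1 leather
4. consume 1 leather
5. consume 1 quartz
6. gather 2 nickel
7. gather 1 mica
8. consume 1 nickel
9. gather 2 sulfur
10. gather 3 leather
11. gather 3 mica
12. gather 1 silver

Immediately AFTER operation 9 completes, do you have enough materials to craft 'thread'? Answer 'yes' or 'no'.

After 1 (gather 1 quartz): quartz=1
After 2 (gather 2 silver): quartz=1 silver=2
After 3 (gather 1 leather): leather=1 quartz=1 silver=2
After 4 (consume 1 leather): quartz=1 silver=2
After 5 (consume 1 quartz): silver=2
After 6 (gather 2 nickel): nickel=2 silver=2
After 7 (gather 1 mica): mica=1 nickel=2 silver=2
After 8 (consume 1 nickel): mica=1 nickel=1 silver=2
After 9 (gather 2 sulfur): mica=1 nickel=1 silver=2 sulfur=2

Answer: yes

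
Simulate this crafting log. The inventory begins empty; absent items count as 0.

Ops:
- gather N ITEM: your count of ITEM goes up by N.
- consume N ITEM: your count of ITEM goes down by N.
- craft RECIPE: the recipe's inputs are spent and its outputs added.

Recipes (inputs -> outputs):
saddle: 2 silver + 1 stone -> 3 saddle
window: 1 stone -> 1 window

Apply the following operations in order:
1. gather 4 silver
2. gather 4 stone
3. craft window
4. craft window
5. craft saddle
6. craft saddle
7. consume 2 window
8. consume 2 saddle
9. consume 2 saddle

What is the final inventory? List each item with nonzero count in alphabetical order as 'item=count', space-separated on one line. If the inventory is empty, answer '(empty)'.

Answer: saddle=2

Derivation:
After 1 (gather 4 silver): silver=4
After 2 (gather 4 stone): silver=4 stone=4
After 3 (craft window): silver=4 stone=3 window=1
After 4 (craft window): silver=4 stone=2 window=2
After 5 (craft saddle): saddle=3 silver=2 stone=1 window=2
After 6 (craft saddle): saddle=6 window=2
After 7 (consume 2 window): saddle=6
After 8 (consume 2 saddle): saddle=4
After 9 (consume 2 saddle): saddle=2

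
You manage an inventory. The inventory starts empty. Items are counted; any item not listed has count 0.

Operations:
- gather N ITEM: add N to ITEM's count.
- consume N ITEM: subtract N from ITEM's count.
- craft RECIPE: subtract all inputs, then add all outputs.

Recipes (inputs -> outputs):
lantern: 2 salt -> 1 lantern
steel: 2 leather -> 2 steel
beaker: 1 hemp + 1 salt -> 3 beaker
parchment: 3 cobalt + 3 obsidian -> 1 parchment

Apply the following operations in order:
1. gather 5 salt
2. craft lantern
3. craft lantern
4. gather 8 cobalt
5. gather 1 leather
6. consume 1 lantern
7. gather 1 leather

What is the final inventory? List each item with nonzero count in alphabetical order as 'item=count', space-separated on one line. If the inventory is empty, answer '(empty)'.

Answer: cobalt=8 lantern=1 leather=2 salt=1

Derivation:
After 1 (gather 5 salt): salt=5
After 2 (craft lantern): lantern=1 salt=3
After 3 (craft lantern): lantern=2 salt=1
After 4 (gather 8 cobalt): cobalt=8 lantern=2 salt=1
After 5 (gather 1 leather): cobalt=8 lantern=2 leather=1 salt=1
After 6 (consume 1 lantern): cobalt=8 lantern=1 leather=1 salt=1
After 7 (gather 1 leather): cobalt=8 lantern=1 leather=2 salt=1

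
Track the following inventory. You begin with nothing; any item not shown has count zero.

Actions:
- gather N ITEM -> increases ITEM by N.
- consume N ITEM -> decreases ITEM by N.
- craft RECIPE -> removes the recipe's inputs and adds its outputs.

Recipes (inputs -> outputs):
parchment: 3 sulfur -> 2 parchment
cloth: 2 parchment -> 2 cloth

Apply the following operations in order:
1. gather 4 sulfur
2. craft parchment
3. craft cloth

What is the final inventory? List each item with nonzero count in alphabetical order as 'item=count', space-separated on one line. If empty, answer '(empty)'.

After 1 (gather 4 sulfur): sulfur=4
After 2 (craft parchment): parchment=2 sulfur=1
After 3 (craft cloth): cloth=2 sulfur=1

Answer: cloth=2 sulfur=1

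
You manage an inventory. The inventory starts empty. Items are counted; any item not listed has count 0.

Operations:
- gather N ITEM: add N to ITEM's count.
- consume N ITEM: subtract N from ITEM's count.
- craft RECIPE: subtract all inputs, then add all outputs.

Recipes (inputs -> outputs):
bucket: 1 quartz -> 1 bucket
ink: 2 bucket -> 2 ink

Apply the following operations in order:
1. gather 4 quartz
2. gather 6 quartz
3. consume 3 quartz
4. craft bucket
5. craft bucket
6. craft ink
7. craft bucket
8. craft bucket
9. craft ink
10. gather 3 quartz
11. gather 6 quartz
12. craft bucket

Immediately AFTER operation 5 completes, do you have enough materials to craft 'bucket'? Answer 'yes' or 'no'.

After 1 (gather 4 quartz): quartz=4
After 2 (gather 6 quartz): quartz=10
After 3 (consume 3 quartz): quartz=7
After 4 (craft bucket): bucket=1 quartz=6
After 5 (craft bucket): bucket=2 quartz=5

Answer: yes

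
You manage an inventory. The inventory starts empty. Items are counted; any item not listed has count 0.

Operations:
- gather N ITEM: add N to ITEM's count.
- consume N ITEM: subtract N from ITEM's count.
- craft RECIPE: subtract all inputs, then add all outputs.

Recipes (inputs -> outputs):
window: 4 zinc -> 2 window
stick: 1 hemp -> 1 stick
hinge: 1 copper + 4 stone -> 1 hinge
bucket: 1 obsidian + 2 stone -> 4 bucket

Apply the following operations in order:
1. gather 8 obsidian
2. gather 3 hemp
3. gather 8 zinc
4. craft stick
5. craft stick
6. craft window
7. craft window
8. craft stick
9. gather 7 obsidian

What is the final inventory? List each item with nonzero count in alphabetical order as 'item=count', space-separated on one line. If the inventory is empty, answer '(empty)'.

Answer: obsidian=15 stick=3 window=4

Derivation:
After 1 (gather 8 obsidian): obsidian=8
After 2 (gather 3 hemp): hemp=3 obsidian=8
After 3 (gather 8 zinc): hemp=3 obsidian=8 zinc=8
After 4 (craft stick): hemp=2 obsidian=8 stick=1 zinc=8
After 5 (craft stick): hemp=1 obsidian=8 stick=2 zinc=8
After 6 (craft window): hemp=1 obsidian=8 stick=2 window=2 zinc=4
After 7 (craft window): hemp=1 obsidian=8 stick=2 window=4
After 8 (craft stick): obsidian=8 stick=3 window=4
After 9 (gather 7 obsidian): obsidian=15 stick=3 window=4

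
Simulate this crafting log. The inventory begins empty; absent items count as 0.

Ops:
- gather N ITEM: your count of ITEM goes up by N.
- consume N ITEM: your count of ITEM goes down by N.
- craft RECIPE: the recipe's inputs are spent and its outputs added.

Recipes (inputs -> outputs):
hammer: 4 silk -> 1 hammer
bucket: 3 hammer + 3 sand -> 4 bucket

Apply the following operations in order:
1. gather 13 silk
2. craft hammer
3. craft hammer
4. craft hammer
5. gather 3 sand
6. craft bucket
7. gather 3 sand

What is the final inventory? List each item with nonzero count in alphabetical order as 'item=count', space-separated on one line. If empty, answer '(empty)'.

After 1 (gather 13 silk): silk=13
After 2 (craft hammer): hammer=1 silk=9
After 3 (craft hammer): hammer=2 silk=5
After 4 (craft hammer): hammer=3 silk=1
After 5 (gather 3 sand): hammer=3 sand=3 silk=1
After 6 (craft bucket): bucket=4 silk=1
After 7 (gather 3 sand): bucket=4 sand=3 silk=1

Answer: bucket=4 sand=3 silk=1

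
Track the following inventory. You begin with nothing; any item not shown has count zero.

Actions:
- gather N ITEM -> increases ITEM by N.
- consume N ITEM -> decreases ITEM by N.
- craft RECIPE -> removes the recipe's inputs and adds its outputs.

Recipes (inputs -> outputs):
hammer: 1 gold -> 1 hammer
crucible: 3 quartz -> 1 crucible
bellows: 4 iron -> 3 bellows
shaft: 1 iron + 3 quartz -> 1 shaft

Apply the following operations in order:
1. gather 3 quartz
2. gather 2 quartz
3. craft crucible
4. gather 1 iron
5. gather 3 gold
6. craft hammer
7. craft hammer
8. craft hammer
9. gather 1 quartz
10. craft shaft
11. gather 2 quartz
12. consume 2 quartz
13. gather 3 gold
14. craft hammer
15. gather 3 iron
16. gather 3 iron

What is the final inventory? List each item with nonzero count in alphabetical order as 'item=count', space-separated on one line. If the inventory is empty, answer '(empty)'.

Answer: crucible=1 gold=2 hammer=4 iron=6 shaft=1

Derivation:
After 1 (gather 3 quartz): quartz=3
After 2 (gather 2 quartz): quartz=5
After 3 (craft crucible): crucible=1 quartz=2
After 4 (gather 1 iron): crucible=1 iron=1 quartz=2
After 5 (gather 3 gold): crucible=1 gold=3 iron=1 quartz=2
After 6 (craft hammer): crucible=1 gold=2 hammer=1 iron=1 quartz=2
After 7 (craft hammer): crucible=1 gold=1 hammer=2 iron=1 quartz=2
After 8 (craft hammer): crucible=1 hammer=3 iron=1 quartz=2
After 9 (gather 1 quartz): crucible=1 hammer=3 iron=1 quartz=3
After 10 (craft shaft): crucible=1 hammer=3 shaft=1
After 11 (gather 2 quartz): crucible=1 hammer=3 quartz=2 shaft=1
After 12 (consume 2 quartz): crucible=1 hammer=3 shaft=1
After 13 (gather 3 gold): crucible=1 gold=3 hammer=3 shaft=1
After 14 (craft hammer): crucible=1 gold=2 hammer=4 shaft=1
After 15 (gather 3 iron): crucible=1 gold=2 hammer=4 iron=3 shaft=1
After 16 (gather 3 iron): crucible=1 gold=2 hammer=4 iron=6 shaft=1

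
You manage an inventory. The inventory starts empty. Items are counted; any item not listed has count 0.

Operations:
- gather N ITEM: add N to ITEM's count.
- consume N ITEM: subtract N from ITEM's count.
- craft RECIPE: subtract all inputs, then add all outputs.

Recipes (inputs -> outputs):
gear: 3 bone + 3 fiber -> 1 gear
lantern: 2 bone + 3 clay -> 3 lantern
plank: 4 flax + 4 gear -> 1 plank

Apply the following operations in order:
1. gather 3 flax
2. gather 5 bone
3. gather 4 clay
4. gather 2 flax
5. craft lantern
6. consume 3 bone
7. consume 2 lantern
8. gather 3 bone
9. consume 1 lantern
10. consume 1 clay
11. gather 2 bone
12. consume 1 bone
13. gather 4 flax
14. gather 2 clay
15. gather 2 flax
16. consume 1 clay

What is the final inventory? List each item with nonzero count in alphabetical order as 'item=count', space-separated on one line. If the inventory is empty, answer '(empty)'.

After 1 (gather 3 flax): flax=3
After 2 (gather 5 bone): bone=5 flax=3
After 3 (gather 4 clay): bone=5 clay=4 flax=3
After 4 (gather 2 flax): bone=5 clay=4 flax=5
After 5 (craft lantern): bone=3 clay=1 flax=5 lantern=3
After 6 (consume 3 bone): clay=1 flax=5 lantern=3
After 7 (consume 2 lantern): clay=1 flax=5 lantern=1
After 8 (gather 3 bone): bone=3 clay=1 flax=5 lantern=1
After 9 (consume 1 lantern): bone=3 clay=1 flax=5
After 10 (consume 1 clay): bone=3 flax=5
After 11 (gather 2 bone): bone=5 flax=5
After 12 (consume 1 bone): bone=4 flax=5
After 13 (gather 4 flax): bone=4 flax=9
After 14 (gather 2 clay): bone=4 clay=2 flax=9
After 15 (gather 2 flax): bone=4 clay=2 flax=11
After 16 (consume 1 clay): bone=4 clay=1 flax=11

Answer: bone=4 clay=1 flax=11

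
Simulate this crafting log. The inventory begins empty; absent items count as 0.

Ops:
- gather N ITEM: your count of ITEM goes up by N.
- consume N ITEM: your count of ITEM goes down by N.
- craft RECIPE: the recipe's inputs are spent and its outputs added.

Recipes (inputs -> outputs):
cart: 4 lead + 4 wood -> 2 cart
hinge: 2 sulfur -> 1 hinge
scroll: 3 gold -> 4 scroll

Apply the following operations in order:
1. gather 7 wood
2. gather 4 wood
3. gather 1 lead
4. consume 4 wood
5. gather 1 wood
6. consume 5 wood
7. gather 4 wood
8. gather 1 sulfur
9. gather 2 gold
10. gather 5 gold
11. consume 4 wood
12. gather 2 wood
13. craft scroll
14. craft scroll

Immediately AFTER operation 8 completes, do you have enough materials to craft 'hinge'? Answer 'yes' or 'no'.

Answer: no

Derivation:
After 1 (gather 7 wood): wood=7
After 2 (gather 4 wood): wood=11
After 3 (gather 1 lead): lead=1 wood=11
After 4 (consume 4 wood): lead=1 wood=7
After 5 (gather 1 wood): lead=1 wood=8
After 6 (consume 5 wood): lead=1 wood=3
After 7 (gather 4 wood): lead=1 wood=7
After 8 (gather 1 sulfur): lead=1 sulfur=1 wood=7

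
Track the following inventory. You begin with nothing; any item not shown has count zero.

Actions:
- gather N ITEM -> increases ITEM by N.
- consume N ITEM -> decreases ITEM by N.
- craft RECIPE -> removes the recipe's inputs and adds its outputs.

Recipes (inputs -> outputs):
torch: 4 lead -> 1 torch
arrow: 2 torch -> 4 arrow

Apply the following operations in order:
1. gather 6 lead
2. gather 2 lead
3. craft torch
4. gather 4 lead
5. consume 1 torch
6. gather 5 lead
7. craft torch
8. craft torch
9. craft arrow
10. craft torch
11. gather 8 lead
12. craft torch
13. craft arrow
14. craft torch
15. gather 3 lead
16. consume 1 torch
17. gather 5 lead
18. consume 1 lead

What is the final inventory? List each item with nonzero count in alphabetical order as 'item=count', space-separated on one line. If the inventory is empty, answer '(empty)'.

Answer: arrow=8 lead=8

Derivation:
After 1 (gather 6 lead): lead=6
After 2 (gather 2 lead): lead=8
After 3 (craft torch): lead=4 torch=1
After 4 (gather 4 lead): lead=8 torch=1
After 5 (consume 1 torch): lead=8
After 6 (gather 5 lead): lead=13
After 7 (craft torch): lead=9 torch=1
After 8 (craft torch): lead=5 torch=2
After 9 (craft arrow): arrow=4 lead=5
After 10 (craft torch): arrow=4 lead=1 torch=1
After 11 (gather 8 lead): arrow=4 lead=9 torch=1
After 12 (craft torch): arrow=4 lead=5 torch=2
After 13 (craft arrow): arrow=8 lead=5
After 14 (craft torch): arrow=8 lead=1 torch=1
After 15 (gather 3 lead): arrow=8 lead=4 torch=1
After 16 (consume 1 torch): arrow=8 lead=4
After 17 (gather 5 lead): arrow=8 lead=9
After 18 (consume 1 lead): arrow=8 lead=8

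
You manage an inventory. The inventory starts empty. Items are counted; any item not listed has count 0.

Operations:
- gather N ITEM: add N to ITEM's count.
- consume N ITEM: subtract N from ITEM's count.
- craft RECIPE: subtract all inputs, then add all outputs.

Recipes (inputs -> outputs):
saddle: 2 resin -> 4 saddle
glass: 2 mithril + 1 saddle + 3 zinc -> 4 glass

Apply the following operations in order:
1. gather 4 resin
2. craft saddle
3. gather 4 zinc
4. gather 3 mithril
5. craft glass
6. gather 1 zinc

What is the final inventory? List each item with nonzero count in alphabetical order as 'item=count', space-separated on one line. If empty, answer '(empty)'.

Answer: glass=4 mithril=1 resin=2 saddle=3 zinc=2

Derivation:
After 1 (gather 4 resin): resin=4
After 2 (craft saddle): resin=2 saddle=4
After 3 (gather 4 zinc): resin=2 saddle=4 zinc=4
After 4 (gather 3 mithril): mithril=3 resin=2 saddle=4 zinc=4
After 5 (craft glass): glass=4 mithril=1 resin=2 saddle=3 zinc=1
After 6 (gather 1 zinc): glass=4 mithril=1 resin=2 saddle=3 zinc=2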